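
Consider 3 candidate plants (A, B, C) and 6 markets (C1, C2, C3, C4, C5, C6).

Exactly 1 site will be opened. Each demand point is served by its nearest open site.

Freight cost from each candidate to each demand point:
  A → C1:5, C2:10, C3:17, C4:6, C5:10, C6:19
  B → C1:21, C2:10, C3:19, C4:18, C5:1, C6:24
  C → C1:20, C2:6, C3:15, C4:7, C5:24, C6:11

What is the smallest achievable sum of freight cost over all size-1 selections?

Open {A}.
  C1→A 5, C2→A 10, C3→A 17, C4→A 6, C5→A 10, C6→A 19  ⇒ total 67.
Compare {C}: total 83.
Compare {B}: total 93.

67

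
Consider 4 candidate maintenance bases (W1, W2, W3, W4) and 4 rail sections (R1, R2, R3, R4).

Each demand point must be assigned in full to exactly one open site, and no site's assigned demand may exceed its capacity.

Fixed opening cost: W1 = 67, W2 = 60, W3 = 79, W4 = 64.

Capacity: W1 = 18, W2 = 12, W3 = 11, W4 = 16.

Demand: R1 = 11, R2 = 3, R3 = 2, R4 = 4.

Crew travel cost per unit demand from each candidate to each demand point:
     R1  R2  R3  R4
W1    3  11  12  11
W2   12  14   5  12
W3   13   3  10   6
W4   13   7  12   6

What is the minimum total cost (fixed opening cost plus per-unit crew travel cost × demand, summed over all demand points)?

Open {W1, W3}; cheapest assignment that respects the capacities:
  W1 (cap 18, load 11): R1 — cost 11×3 = 33
  W3 (cap 11, load 9): R2, R3, R4 — cost 3×3 + 2×10 + 4×6 = 53
  Shipping 86, fixed 146 → total 232.
  Any other capacity-feasible assignment to {W1, W3} ships for at least 86.
Compare {W1, W4}: its best feasible assignment gives total 233.
Compare {W1, W2}: its best feasible assignment gives total 247.
Every other set of open sites that can feasibly serve all demand totals ≥ 233 even under its best assignment. Minimum: 232.

232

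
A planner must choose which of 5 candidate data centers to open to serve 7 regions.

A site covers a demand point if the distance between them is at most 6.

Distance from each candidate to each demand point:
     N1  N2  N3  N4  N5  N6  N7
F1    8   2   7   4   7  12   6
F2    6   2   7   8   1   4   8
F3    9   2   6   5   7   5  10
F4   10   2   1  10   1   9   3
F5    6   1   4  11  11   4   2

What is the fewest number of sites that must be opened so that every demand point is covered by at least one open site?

Coverage sets (demand points within 6 of each site):
  F1: {N2, N4, N7}
  F2: {N1, N2, N5, N6}
  F3: {N2, N3, N4, N6}
  F4: {N2, N3, N5, N7}
  F5: {N1, N2, N3, N6, N7}
No 2 sites suffice: every size-2 union leaves at least one demand point uncovered.
But {F1, F2, F3} covers everything, so the minimum is 3.

3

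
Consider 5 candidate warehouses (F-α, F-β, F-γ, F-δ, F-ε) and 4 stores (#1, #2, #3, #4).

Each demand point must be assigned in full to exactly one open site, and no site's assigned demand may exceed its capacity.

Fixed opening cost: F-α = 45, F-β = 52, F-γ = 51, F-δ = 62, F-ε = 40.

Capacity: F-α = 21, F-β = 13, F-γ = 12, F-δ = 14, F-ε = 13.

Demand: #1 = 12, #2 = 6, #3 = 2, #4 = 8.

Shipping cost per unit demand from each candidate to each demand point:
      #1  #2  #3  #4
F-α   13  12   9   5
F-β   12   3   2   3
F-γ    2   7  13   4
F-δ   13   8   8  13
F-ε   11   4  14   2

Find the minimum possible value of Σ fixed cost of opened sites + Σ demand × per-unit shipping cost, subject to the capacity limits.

205

Open {F-β, F-γ, F-ε}; cheapest assignment that respects the capacities:
  F-β (cap 13, load 8): #2, #3 — cost 6×3 + 2×2 = 22
  F-γ (cap 12, load 12): #1 — cost 12×2 = 24
  F-ε (cap 13, load 8): #4 — cost 8×2 = 16
  Shipping 62, fixed 143 → total 205.
  Any other capacity-feasible assignment to {F-β, F-γ, F-ε} ships for at least 62.
Compare {F-α, F-β, F-γ}: its best feasible assignment gives total 234.
Compare {F-α, F-γ, F-ε}: its best feasible assignment gives total 242.
Every other set of open sites that can feasibly serve all demand totals ≥ 234 even under its best assignment. Minimum: 205.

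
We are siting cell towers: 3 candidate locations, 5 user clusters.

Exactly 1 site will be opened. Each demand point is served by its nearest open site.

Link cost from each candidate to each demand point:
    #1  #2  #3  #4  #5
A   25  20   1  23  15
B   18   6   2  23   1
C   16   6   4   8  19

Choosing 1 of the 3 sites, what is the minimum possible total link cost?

Open {B}.
  #1→B 18, #2→B 6, #3→B 2, #4→B 23, #5→B 1  ⇒ total 50.
Compare {C}: total 53.
Compare {A}: total 84.

50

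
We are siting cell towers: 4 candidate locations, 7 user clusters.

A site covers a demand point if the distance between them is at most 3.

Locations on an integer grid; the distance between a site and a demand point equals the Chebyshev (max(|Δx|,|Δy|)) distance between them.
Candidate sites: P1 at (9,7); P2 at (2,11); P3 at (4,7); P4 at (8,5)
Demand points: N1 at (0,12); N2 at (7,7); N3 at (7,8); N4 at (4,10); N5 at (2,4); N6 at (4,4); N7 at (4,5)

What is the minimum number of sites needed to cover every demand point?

2

Coverage sets (demand points within 3 of each site):
  P1: {N2, N3}
  P2: {N1, N4}
  P3: {N2, N3, N4, N5, N6, N7}
  P4: {N2, N3}
No single site covers all 7 demand points.
But {P2, P3} covers everything, so the minimum is 2.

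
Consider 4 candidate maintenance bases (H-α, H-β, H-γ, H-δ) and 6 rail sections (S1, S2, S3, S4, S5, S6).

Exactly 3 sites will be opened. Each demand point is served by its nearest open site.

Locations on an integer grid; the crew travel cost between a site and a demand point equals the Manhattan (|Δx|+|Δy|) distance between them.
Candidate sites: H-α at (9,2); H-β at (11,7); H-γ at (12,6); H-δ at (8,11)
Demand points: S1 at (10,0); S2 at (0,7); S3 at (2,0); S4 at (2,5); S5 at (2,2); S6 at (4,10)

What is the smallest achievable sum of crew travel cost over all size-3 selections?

45

Open {H-α, H-β, H-δ}.
  S1→H-α 3, S2→H-β 11, S3→H-α 9, S4→H-α 10, S5→H-α 7, S6→H-δ 5  ⇒ total 45.
Compare {H-α, H-γ, H-δ}: total 46.
Compare {H-α, H-β, H-γ}: total 50.
No size-3 selection does better; minimum is 45.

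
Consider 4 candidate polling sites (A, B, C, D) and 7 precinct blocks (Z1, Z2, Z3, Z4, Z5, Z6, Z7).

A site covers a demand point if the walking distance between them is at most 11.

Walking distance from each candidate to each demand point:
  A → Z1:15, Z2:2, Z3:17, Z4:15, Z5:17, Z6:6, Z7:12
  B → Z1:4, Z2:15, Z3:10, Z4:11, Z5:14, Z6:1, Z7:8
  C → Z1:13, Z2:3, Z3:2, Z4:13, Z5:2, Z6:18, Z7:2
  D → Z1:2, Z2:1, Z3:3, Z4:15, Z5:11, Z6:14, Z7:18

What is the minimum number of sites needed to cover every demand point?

2

Coverage sets (demand points within 11 of each site):
  A: {Z2, Z6}
  B: {Z1, Z3, Z4, Z6, Z7}
  C: {Z2, Z3, Z5, Z7}
  D: {Z1, Z2, Z3, Z5}
No single site covers all 7 demand points.
But {B, C} covers everything, so the minimum is 2.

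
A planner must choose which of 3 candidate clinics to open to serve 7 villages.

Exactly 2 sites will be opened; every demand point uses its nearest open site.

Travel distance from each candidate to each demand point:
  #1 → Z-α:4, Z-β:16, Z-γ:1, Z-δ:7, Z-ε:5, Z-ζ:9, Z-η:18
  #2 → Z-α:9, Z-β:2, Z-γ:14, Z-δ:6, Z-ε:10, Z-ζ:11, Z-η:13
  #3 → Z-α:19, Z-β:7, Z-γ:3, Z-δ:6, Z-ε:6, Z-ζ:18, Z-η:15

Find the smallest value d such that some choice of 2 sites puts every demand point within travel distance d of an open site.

Open {#1, #2}.
  Farthest demand point is Z-η at travel distance 13 (to #2); all others are ≤ 13.
With {#2, #3} the worst case is 13.
With {#1, #3} the worst case is 15.
No size-2 selection achieves below 13.

13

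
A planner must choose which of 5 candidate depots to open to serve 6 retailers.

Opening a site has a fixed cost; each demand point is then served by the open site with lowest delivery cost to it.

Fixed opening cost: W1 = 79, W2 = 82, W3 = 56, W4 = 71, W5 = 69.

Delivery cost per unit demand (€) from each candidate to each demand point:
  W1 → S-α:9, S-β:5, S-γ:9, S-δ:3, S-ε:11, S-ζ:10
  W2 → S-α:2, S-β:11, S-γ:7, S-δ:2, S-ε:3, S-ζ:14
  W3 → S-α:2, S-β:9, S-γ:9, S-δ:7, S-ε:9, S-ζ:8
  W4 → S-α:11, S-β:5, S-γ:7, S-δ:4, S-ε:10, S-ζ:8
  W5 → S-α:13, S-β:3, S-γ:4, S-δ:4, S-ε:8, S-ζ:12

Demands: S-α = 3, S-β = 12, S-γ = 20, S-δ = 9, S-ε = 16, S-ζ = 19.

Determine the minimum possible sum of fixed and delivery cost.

547

Open {W2, W3, W5}: assign each demand point to its cheapest open site.
  S-α→W2 3×2=6, S-β→W5 12×3=36, S-γ→W5 20×4=80, S-δ→W2 9×2=18, S-ε→W2 16×3=48, S-ζ→W3 19×8=152
  delivery cost 340, fixed 207 → total 547.
Compare {W2, W4, W5}: delivery cost 340 + fixed 222 = 562.
Compare {W3, W5}: delivery cost 438 + fixed 125 = 563.
Compare {W2, W5}: delivery cost 416 + fixed 151 = 567.
All other subsets cost ≥ 562. Minimum total cost: 547.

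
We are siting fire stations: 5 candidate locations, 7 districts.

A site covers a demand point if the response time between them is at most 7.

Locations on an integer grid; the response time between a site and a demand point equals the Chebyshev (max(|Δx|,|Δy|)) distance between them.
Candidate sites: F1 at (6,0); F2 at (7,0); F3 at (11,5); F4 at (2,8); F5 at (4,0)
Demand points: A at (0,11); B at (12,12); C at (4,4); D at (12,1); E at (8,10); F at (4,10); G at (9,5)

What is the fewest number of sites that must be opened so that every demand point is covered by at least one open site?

2

Coverage sets (demand points within 7 of each site):
  F1: {C, D, G}
  F2: {C, D, G}
  F3: {B, C, D, E, F, G}
  F4: {A, C, E, F, G}
  F5: {C, G}
No single site covers all 7 demand points.
But {F3, F4} covers everything, so the minimum is 2.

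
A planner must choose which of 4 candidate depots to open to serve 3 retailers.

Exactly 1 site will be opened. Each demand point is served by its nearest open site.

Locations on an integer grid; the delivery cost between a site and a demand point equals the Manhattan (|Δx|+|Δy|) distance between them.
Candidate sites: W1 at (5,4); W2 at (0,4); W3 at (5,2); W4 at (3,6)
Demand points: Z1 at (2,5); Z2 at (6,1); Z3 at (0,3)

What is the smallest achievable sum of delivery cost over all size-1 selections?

13

Open {W2}.
  Z1→W2 3, Z2→W2 9, Z3→W2 1  ⇒ total 13.
Compare {W1}: total 14.
Compare {W3}: total 14.
No size-1 selection does better; minimum is 13.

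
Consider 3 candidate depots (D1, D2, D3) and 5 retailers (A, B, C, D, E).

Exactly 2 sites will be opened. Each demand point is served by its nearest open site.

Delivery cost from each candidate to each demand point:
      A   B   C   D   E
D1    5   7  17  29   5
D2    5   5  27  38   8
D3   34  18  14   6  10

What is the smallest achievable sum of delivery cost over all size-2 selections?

Open {D1, D3}.
  A→D1 5, B→D1 7, C→D3 14, D→D3 6, E→D1 5  ⇒ total 37.
Compare {D2, D3}: total 38.
Compare {D1, D2}: total 61.

37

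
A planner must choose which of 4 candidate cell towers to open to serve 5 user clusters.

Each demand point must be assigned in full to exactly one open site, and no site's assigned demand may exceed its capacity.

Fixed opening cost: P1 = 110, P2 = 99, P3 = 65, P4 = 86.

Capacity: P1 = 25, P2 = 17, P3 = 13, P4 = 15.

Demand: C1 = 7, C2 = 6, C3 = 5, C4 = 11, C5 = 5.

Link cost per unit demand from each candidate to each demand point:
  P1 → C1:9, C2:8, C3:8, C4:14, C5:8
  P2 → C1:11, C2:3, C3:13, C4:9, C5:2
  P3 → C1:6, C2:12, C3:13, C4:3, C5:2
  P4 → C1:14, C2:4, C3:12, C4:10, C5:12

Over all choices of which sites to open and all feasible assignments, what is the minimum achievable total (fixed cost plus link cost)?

399

Open {P1, P3}; cheapest assignment that respects the capacities:
  P1 (cap 25, load 23): C1, C2, C3, C5 — cost 7×9 + 6×8 + 5×8 + 5×8 = 191
  P3 (cap 13, load 11): C4 — cost 11×3 = 33
  Shipping 224, fixed 175 → total 399.
  Any other capacity-feasible assignment to {P1, P3} ships for at least 224.
Compare {P1, P2, P3}: its best feasible assignment gives total 438.
Compare {P2, P3, P4}: its best feasible assignment gives total 454.
Every other set of open sites that can feasibly serve all demand totals ≥ 438 even under its best assignment. Minimum: 399.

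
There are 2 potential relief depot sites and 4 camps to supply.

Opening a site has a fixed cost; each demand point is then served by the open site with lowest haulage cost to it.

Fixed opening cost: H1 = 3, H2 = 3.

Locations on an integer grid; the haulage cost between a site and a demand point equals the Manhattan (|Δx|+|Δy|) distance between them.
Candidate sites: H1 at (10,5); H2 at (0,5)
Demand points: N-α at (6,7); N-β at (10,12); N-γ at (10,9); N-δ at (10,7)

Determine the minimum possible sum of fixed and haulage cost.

Open {H1}: assign each demand point to its cheapest open site.
  N-α→H1 6, N-β→H1 7, N-γ→H1 4, N-δ→H1 2
  haulage cost 19, fixed 3 → total 22.
Compare {H1, H2}: haulage cost 19 + fixed 6 = 25.
Compare {H2}: haulage cost 51 + fixed 3 = 54.

22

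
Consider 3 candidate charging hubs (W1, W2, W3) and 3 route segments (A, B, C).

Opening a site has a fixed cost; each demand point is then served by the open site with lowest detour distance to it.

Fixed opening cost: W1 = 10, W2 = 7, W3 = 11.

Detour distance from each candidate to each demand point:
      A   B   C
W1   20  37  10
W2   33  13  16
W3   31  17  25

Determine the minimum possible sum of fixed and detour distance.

60

Open {W1, W2}: assign each demand point to its cheapest open site.
  A→W1 20, B→W2 13, C→W1 10
  detour distance 43, fixed 17 → total 60.
Compare {W1, W3}: detour distance 47 + fixed 21 = 68.
Compare {W2}: detour distance 62 + fixed 7 = 69.
Compare {W1, W2, W3}: detour distance 43 + fixed 28 = 71.
All other subsets cost ≥ 68. Minimum total cost: 60.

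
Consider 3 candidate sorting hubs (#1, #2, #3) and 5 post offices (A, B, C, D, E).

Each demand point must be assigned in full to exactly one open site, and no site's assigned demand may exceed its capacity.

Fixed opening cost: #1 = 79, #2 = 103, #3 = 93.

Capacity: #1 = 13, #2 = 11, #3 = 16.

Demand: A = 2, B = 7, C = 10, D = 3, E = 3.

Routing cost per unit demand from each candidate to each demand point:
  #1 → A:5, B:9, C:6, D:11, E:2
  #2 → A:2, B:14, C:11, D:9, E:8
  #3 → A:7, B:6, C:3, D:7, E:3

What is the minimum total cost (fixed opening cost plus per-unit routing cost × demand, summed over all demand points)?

Open {#1, #3}; cheapest assignment that respects the capacities:
  #1 (cap 13, load 12): A, B, E — cost 2×5 + 7×9 + 3×2 = 79
  #3 (cap 16, load 13): C, D — cost 10×3 + 3×7 = 51
  Shipping 130, fixed 172 → total 302.
  Any other capacity-feasible assignment to {#1, #3} ships for at least 130.
Compare {#2, #3}: its best feasible assignment gives total 358.
Compare {#1, #2, #3}: its best feasible assignment gives total 399.
Every other set of open sites that can feasibly serve all demand totals ≥ 358 even under its best assignment. Minimum: 302.

302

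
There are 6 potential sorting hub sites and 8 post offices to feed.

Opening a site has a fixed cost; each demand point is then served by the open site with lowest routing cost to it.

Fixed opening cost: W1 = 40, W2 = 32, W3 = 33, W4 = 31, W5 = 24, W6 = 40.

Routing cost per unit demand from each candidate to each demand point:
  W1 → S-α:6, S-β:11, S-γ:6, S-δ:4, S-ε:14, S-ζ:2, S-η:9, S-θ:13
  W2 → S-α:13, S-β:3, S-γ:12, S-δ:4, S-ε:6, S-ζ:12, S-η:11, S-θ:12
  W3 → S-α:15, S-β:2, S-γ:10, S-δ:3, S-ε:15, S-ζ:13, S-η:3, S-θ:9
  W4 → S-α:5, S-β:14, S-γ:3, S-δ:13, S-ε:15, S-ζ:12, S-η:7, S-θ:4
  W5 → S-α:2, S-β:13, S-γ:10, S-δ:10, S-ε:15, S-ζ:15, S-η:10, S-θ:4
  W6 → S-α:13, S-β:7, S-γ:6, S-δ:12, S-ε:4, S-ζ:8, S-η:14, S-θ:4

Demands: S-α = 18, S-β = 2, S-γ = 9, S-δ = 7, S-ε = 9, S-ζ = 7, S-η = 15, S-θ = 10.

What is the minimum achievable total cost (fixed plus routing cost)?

387

Open {W1, W3, W5, W6}: assign each demand point to its cheapest open site.
  S-α→W5 18×2=36, S-β→W3 2×2=4, S-γ→W1 9×6=54, S-δ→W3 7×3=21, S-ε→W6 9×4=36, S-ζ→W1 7×2=14, S-η→W3 15×3=45, S-θ→W5 10×4=40
  routing cost 250, fixed 137 → total 387.
Compare {W3, W5, W6}: routing cost 292 + fixed 97 = 389.
Compare {W1, W3, W4, W5, W6}: routing cost 223 + fixed 168 = 391.
Compare {W3, W4, W5, W6}: routing cost 265 + fixed 128 = 393.
All other subsets cost ≥ 389. Minimum total cost: 387.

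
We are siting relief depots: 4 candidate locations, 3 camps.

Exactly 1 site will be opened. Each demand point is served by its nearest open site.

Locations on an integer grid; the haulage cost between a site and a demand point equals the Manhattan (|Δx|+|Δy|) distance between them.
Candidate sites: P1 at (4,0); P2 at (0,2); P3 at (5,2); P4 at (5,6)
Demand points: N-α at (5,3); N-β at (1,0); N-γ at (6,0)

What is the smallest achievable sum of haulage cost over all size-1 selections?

Open {P1}.
  N-α→P1 4, N-β→P1 3, N-γ→P1 2  ⇒ total 9.
Compare {P3}: total 10.
Compare {P2}: total 17.
No size-1 selection does better; minimum is 9.

9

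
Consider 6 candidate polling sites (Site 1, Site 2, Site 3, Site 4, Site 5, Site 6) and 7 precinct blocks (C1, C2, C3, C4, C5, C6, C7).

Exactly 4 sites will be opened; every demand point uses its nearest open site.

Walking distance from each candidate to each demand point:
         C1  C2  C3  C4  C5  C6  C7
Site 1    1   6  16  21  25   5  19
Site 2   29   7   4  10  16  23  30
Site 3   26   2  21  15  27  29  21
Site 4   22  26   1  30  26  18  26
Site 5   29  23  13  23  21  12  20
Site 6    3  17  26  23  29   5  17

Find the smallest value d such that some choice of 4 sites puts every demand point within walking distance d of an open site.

17

Open {Site 1, Site 2, Site 3, Site 6}.
  Farthest demand point is C7 at walking distance 17 (to Site 6); all others are ≤ 17.
With {Site 1, Site 2, Site 4, Site 6} the worst case is 17.
With {Site 1, Site 2, Site 5, Site 6} the worst case is 17.
No size-4 selection achieves below 17.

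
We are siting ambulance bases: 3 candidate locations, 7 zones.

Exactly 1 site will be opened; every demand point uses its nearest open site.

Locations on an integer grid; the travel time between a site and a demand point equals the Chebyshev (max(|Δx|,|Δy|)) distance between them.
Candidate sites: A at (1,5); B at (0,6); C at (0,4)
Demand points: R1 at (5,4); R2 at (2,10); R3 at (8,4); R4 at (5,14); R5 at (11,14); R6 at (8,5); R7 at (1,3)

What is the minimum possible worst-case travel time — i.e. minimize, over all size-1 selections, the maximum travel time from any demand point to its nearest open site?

Open {A}.
  Farthest demand point is R5 at travel time 10 (to A); all others are ≤ 10.
With {B} the worst case is 11.
With {C} the worst case is 11.
No size-1 selection achieves below 10.

10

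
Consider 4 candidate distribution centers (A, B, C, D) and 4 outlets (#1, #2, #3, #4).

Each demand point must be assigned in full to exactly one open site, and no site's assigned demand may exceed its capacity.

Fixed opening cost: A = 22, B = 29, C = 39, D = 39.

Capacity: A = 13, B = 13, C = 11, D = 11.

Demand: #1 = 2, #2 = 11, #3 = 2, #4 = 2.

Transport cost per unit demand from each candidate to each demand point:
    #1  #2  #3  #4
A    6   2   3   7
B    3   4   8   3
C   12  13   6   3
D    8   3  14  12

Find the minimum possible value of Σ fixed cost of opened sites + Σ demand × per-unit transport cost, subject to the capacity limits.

91

Open {A, B}; cheapest assignment that respects the capacities:
  A (cap 13, load 13): #2, #3 — cost 11×2 + 2×3 = 28
  B (cap 13, load 4): #1, #4 — cost 2×3 + 2×3 = 12
  Shipping 40, fixed 51 → total 91.
  Any other capacity-feasible assignment to {A, B} ships for at least 40.
Compare {A, C}: its best feasible assignment gives total 113.
Compare {A, D}: its best feasible assignment gives total 126.
Every other set of open sites that can feasibly serve all demand totals ≥ 113 even under its best assignment. Minimum: 91.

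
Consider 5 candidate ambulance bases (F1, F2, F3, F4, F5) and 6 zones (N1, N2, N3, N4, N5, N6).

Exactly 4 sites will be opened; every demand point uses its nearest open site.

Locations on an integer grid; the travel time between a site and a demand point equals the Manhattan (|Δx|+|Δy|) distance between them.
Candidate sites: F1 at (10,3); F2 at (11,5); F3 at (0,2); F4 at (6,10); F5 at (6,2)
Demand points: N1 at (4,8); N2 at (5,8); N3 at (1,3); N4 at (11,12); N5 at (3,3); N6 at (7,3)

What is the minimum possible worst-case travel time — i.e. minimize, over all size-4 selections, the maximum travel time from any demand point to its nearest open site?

7

Open {F1, F2, F3, F4}.
  Farthest demand point is N4 at travel time 7 (to F2); all others are ≤ 7.
With {F1, F2, F4, F5} the worst case is 7.
With {F1, F3, F4, F5} the worst case is 7.
No size-4 selection achieves below 7.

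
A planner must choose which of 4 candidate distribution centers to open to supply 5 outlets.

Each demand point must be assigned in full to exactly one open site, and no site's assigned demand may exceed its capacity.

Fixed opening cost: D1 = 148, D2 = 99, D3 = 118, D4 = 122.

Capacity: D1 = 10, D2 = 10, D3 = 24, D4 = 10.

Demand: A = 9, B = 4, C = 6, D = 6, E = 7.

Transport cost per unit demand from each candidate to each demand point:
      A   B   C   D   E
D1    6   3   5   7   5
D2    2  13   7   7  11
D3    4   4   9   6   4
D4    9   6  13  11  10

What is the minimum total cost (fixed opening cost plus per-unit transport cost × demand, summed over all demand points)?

369

Open {D2, D3}; cheapest assignment that respects the capacities:
  D2 (cap 10, load 9): A — cost 9×2 = 18
  D3 (cap 24, load 23): B, C, D, E — cost 4×4 + 6×9 + 6×6 + 7×4 = 134
  Shipping 152, fixed 217 → total 369.
  Any other capacity-feasible assignment to {D2, D3} ships for at least 152.
Compare {D1, D3}: its best feasible assignment gives total 408.
Compare {D3, D4}: its best feasible assignment gives total 442.
Every other set of open sites that can feasibly serve all demand totals ≥ 408 even under its best assignment. Minimum: 369.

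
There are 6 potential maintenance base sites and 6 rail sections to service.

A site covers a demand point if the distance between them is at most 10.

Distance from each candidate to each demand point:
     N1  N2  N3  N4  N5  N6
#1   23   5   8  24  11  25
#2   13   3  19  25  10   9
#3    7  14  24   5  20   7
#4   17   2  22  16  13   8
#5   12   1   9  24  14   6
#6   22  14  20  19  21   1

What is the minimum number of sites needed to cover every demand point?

Coverage sets (demand points within 10 of each site):
  #1: {N2, N3}
  #2: {N2, N5, N6}
  #3: {N1, N4, N6}
  #4: {N2, N6}
  #5: {N2, N3, N6}
  #6: {N6}
No 2 sites suffice: every size-2 union leaves at least one demand point uncovered.
But {#1, #2, #3} covers everything, so the minimum is 3.

3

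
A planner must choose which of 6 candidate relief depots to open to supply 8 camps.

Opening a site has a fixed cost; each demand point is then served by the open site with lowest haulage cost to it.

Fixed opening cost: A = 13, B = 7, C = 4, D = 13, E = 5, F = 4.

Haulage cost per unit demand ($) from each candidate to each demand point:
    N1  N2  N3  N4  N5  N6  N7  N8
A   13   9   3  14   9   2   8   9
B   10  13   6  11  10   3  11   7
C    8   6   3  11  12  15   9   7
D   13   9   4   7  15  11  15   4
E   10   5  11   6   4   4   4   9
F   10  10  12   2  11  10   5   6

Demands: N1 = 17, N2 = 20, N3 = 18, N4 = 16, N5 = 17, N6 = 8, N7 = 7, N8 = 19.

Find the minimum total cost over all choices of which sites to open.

549

Open {A, C, D, E, F}: assign each demand point to its cheapest open site.
  N1→C 17×8=136, N2→E 20×5=100, N3→A 18×3=54, N4→F 16×2=32, N5→E 17×4=68, N6→A 8×2=16, N7→E 7×4=28, N8→D 19×4=76
  haulage cost 510, fixed 39 → total 549.
Compare {B, C, D, E, F}: haulage cost 518 + fixed 33 = 551.
Compare {C, D, E, F}: haulage cost 526 + fixed 26 = 552.
Compare {A, B, C, D, E, F}: haulage cost 510 + fixed 46 = 556.
All other subsets cost ≥ 551. Minimum total cost: 549.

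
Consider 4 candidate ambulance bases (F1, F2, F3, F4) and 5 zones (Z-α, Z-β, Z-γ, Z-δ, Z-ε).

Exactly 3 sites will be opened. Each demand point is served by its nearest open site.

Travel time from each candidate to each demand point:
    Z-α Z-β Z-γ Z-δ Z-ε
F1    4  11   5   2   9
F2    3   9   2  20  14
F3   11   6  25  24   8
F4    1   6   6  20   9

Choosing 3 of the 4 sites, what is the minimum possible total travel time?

20

Open {F1, F2, F4}.
  Z-α→F4 1, Z-β→F4 6, Z-γ→F2 2, Z-δ→F1 2, Z-ε→F1 9  ⇒ total 20.
Compare {F1, F2, F3}: total 21.
Compare {F1, F3, F4}: total 22.
No size-3 selection does better; minimum is 20.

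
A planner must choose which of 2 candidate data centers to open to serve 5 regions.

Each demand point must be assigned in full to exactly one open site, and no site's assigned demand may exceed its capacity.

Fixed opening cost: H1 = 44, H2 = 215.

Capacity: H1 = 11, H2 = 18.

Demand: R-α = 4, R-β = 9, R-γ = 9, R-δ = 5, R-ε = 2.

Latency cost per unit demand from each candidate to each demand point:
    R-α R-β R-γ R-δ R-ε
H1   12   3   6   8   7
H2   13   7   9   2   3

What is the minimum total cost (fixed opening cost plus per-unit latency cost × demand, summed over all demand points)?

443

Open {H1, H2}; cheapest assignment that respects the capacities:
  H1 (cap 11, load 11): R-β, R-ε — cost 9×3 + 2×7 = 41
  H2 (cap 18, load 18): R-α, R-γ, R-δ — cost 4×13 + 9×9 + 5×2 = 143
  Shipping 184, fixed 259 → total 443.
  Any other capacity-feasible assignment to {H1, H2} ships for at least 184.
Total demand is 29 and no other set of sites has combined capacity ≥ 29, so {H1, H2} is the only feasible choice of open sites. Minimum: 443.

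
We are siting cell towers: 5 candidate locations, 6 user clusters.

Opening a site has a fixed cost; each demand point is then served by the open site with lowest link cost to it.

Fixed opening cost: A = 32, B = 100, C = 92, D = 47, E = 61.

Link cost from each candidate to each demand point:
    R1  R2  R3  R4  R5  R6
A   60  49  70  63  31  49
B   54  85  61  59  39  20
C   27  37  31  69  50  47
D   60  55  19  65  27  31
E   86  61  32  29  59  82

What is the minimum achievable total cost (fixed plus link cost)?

Open {D}: assign each demand point to its cheapest open site.
  R1→D 60, R2→D 55, R3→D 19, R4→D 65, R5→D 27, R6→D 31
  link cost 257, fixed 47 → total 304.
Compare {A, D}: link cost 249 + fixed 79 = 328.
Compare {D, E}: link cost 221 + fixed 108 = 329.
Compare {A, E}: link cost 250 + fixed 93 = 343.
All other subsets cost ≥ 328. Minimum total cost: 304.

304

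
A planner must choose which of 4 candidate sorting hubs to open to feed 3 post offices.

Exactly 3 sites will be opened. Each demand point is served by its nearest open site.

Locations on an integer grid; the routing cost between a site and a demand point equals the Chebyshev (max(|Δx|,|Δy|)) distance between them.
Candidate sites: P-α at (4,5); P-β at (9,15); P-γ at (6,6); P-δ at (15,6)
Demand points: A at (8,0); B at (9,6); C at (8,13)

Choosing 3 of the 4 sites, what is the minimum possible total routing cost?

Open {P-α, P-β, P-γ}.
  A→P-α 5, B→P-γ 3, C→P-β 2  ⇒ total 10.
Compare {P-β, P-γ, P-δ}: total 11.
Compare {P-α, P-β, P-δ}: total 12.
No size-3 selection does better; minimum is 10.

10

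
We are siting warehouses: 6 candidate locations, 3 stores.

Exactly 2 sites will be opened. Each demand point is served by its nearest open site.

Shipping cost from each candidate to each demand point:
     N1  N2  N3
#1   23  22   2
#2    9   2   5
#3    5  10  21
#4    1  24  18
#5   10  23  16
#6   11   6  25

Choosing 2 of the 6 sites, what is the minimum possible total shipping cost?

8

Open {#2, #4}.
  N1→#4 1, N2→#2 2, N3→#2 5  ⇒ total 8.
Compare {#2, #3}: total 12.
Compare {#1, #2}: total 13.
No size-2 selection does better; minimum is 8.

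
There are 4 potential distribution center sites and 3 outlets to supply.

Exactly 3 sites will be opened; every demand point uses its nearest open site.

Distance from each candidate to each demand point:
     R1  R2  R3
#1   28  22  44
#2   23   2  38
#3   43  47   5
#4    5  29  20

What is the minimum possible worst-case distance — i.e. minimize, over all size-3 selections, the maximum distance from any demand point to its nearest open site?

Open {#2, #3, #4}.
  Farthest demand point is R1 at distance 5 (to #4); all others are ≤ 5.
With {#1, #2, #4} the worst case is 20.
With {#1, #3, #4} the worst case is 22.
No size-3 selection achieves below 5.

5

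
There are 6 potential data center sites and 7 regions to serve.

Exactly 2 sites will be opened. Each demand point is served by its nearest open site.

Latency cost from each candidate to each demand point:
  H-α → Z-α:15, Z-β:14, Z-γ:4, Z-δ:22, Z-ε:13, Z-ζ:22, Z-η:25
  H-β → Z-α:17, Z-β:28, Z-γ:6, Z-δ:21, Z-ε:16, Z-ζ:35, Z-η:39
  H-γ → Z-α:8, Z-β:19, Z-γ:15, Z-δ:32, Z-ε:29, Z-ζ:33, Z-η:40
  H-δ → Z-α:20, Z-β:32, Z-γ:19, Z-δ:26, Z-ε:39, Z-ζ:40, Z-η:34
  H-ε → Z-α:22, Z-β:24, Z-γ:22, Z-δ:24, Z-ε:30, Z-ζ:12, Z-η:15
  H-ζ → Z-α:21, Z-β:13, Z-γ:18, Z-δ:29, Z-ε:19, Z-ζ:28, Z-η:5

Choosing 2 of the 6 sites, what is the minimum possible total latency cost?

94

Open {H-α, H-ζ}.
  Z-α→H-α 15, Z-β→H-ζ 13, Z-γ→H-α 4, Z-δ→H-α 22, Z-ε→H-α 13, Z-ζ→H-α 22, Z-η→H-ζ 5  ⇒ total 94.
Compare {H-α, H-ε}: total 95.
Compare {H-β, H-ζ}: total 106.
No size-2 selection does better; minimum is 94.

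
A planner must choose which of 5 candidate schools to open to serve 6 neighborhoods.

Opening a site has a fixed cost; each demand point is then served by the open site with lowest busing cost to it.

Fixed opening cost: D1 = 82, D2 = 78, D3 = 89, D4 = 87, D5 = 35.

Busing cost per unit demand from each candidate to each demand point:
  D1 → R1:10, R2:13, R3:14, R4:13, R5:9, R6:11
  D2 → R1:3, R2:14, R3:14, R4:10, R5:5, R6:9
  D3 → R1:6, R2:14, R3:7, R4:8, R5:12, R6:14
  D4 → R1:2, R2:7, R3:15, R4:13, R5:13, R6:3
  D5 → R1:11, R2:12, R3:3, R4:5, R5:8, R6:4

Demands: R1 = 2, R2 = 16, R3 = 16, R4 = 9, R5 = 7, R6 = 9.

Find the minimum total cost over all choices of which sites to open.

Open {D4, D5}: assign each demand point to its cheapest open site.
  R1→D4 2×2=4, R2→D4 16×7=112, R3→D5 16×3=48, R4→D5 9×5=45, R5→D5 7×8=56, R6→D4 9×3=27
  busing cost 292, fixed 122 → total 414.
Compare {D5}: busing cost 399 + fixed 35 = 434.
Compare {D2, D4, D5}: busing cost 271 + fixed 200 = 471.
Compare {D2, D5}: busing cost 362 + fixed 113 = 475.
All other subsets cost ≥ 434. Minimum total cost: 414.

414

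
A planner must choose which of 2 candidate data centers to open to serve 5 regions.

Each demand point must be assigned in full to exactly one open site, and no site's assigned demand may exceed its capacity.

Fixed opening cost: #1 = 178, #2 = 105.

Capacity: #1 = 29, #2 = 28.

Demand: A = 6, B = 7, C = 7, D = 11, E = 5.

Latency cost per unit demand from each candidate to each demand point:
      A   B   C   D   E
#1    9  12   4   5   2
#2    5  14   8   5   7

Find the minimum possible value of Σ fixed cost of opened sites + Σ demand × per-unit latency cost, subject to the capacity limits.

Open {#1, #2}; cheapest assignment that respects the capacities:
  #1 (cap 29, load 19): B, C, E — cost 7×12 + 7×4 + 5×2 = 122
  #2 (cap 28, load 17): A, D — cost 6×5 + 11×5 = 85
  Shipping 207, fixed 283 → total 490.
  Any other capacity-feasible assignment to {#1, #2} ships for at least 207.
Total demand is 36 and no other set of sites has combined capacity ≥ 36, so {#1, #2} is the only feasible choice of open sites. Minimum: 490.

490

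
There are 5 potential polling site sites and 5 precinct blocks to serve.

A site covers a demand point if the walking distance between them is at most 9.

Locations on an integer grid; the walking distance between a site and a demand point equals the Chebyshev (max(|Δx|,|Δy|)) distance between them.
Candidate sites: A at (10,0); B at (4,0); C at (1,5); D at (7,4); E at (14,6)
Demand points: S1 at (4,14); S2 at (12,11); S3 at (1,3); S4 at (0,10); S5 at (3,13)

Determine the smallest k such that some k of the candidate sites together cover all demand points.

2

Coverage sets (demand points within 9 of each site):
  A: {S3}
  B: {S3}
  C: {S1, S3, S4, S5}
  D: {S2, S3, S4, S5}
  E: {S2}
No single site covers all 5 demand points.
But {C, D} covers everything, so the minimum is 2.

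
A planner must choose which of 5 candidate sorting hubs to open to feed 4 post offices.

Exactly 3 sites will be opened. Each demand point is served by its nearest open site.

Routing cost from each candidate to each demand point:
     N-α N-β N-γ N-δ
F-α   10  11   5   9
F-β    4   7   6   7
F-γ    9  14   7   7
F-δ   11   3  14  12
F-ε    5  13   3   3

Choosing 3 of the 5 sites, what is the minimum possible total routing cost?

13

Open {F-β, F-δ, F-ε}.
  N-α→F-β 4, N-β→F-δ 3, N-γ→F-ε 3, N-δ→F-ε 3  ⇒ total 13.
Compare {F-α, F-δ, F-ε}: total 14.
Compare {F-γ, F-δ, F-ε}: total 14.
No size-3 selection does better; minimum is 13.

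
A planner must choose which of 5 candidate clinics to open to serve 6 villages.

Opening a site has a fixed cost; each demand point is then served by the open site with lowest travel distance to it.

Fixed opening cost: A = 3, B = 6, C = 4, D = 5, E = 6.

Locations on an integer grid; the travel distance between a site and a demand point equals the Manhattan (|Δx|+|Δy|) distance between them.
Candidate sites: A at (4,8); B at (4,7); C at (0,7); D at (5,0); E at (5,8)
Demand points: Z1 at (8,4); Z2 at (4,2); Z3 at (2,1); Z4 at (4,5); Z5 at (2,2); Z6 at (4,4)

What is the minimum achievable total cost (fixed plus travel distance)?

34

Open {A, D}: assign each demand point to its cheapest open site.
  Z1→D 7, Z2→D 3, Z3→D 4, Z4→A 3, Z5→D 5, Z6→A 4
  travel distance 26, fixed 8 → total 34.
Compare {D}: travel distance 30 + fixed 5 = 35.
Compare {B, D}: travel distance 24 + fixed 11 = 35.
Compare {B}: travel distance 32 + fixed 6 = 38.
All other subsets cost ≥ 35. Minimum total cost: 34.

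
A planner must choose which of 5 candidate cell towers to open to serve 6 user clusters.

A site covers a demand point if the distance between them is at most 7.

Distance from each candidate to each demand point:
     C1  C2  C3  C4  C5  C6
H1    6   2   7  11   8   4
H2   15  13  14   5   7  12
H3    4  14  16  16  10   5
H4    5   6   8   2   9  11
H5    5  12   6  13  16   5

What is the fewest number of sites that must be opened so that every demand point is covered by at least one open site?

Coverage sets (demand points within 7 of each site):
  H1: {C1, C2, C3, C6}
  H2: {C4, C5}
  H3: {C1, C6}
  H4: {C1, C2, C4}
  H5: {C1, C3, C6}
No single site covers all 6 demand points.
But {H1, H2} covers everything, so the minimum is 2.

2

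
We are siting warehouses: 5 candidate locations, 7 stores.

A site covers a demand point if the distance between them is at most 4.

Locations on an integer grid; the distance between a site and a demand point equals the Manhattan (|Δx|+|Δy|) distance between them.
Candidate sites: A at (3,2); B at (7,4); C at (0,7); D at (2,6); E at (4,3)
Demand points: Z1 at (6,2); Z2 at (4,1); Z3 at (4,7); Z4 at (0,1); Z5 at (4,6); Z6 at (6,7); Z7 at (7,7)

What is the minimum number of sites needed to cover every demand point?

Coverage sets (demand points within 4 of each site):
  A: {Z1, Z2, Z4}
  B: {Z1, Z6, Z7}
  C: {Z3}
  D: {Z3, Z5}
  E: {Z1, Z2, Z3, Z5}
No 2 sites suffice: every size-2 union leaves at least one demand point uncovered.
But {A, B, D} covers everything, so the minimum is 3.

3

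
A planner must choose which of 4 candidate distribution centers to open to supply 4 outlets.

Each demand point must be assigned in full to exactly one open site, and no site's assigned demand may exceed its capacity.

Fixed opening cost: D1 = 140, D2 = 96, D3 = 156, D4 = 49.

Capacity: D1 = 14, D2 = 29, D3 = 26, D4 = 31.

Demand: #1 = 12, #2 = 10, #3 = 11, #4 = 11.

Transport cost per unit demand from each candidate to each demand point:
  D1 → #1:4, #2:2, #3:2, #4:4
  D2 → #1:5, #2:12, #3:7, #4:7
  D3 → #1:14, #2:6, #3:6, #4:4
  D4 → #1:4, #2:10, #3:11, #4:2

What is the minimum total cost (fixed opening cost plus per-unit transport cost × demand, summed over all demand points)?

Open {D3, D4}; cheapest assignment that respects the capacities:
  D3 (cap 26, load 21): #2, #3 — cost 10×6 + 11×6 = 126
  D4 (cap 31, load 23): #1, #4 — cost 12×4 + 11×2 = 70
  Shipping 196, fixed 205 → total 401.
  Any other capacity-feasible assignment to {D3, D4} ships for at least 196.
Compare {D2, D4}: its best feasible assignment gives total 404.
Compare {D1, D2, D4}: its best feasible assignment gives total 452.
Every other set of open sites that can feasibly serve all demand totals ≥ 404 even under its best assignment. Minimum: 401.

401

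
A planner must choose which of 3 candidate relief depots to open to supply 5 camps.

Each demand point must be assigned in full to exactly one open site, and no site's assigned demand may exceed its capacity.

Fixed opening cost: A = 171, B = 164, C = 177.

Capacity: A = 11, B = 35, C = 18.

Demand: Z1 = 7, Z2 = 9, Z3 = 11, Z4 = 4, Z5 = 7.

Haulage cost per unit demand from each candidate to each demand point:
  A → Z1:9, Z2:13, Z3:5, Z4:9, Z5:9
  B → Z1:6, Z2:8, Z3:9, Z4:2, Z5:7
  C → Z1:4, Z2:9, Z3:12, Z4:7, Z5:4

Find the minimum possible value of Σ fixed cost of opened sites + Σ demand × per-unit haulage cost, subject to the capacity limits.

561

Open {A, B}; cheapest assignment that respects the capacities:
  A (cap 11, load 11): Z3 — cost 11×5 = 55
  B (cap 35, load 27): Z1, Z2, Z4, Z5 — cost 7×6 + 9×8 + 4×2 + 7×7 = 171
  Shipping 226, fixed 335 → total 561.
  Any other capacity-feasible assignment to {A, B} ships for at least 226.
Compare {B, C}: its best feasible assignment gives total 576.
Compare {A, B, C}: its best feasible assignment gives total 703.
Every other set of open sites that can feasibly serve all demand totals ≥ 576 even under its best assignment. Minimum: 561.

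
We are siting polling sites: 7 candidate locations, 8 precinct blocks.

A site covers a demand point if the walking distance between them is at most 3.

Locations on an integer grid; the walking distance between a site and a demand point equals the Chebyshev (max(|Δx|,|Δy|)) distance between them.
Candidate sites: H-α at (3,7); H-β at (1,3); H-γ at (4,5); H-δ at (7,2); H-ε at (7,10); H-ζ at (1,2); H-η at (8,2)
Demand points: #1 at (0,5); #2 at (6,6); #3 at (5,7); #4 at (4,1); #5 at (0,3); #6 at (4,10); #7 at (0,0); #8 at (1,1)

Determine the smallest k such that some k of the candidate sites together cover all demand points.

Coverage sets (demand points within 3 of each site):
  H-α: {#1, #2, #3, #6}
  H-β: {#1, #4, #5, #7, #8}
  H-γ: {#2, #3}
  H-δ: {#4}
  H-ε: {#3, #6}
  H-ζ: {#1, #4, #5, #7, #8}
  H-η: {}
No single site covers all 8 demand points.
But {H-α, H-β} covers everything, so the minimum is 2.

2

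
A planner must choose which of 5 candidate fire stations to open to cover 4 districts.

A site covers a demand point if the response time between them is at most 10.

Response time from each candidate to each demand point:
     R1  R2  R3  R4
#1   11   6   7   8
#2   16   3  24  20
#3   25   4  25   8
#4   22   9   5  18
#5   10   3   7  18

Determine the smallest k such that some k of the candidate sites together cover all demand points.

Coverage sets (demand points within 10 of each site):
  #1: {R2, R3, R4}
  #2: {R2}
  #3: {R2, R4}
  #4: {R2, R3}
  #5: {R1, R2, R3}
No single site covers all 4 demand points.
But {#1, #5} covers everything, so the minimum is 2.

2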